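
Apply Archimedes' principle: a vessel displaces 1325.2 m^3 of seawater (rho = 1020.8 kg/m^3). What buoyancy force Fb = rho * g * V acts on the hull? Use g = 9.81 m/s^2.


Formula: Fb = rho * g * V
Substituting: Fb = 1020.8 * 9.81 * 1325.2
Intermediate: 1020.8 * 9.81 = 10014.048
Result: Fb = 10014.048 * 1325.2 ≈ 13271000 N (5 s.f.)

13271000 N


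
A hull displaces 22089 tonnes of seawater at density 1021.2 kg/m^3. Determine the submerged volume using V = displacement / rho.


Formula: V = mass / rho
Step 1 — convert tonnes to kg: 22089 t * 1000 = 22089000 kg
Step 2 — V = 22089000 / 1021.2 ≈ 21630 m^3 (5 s.f.)

21630 m^3


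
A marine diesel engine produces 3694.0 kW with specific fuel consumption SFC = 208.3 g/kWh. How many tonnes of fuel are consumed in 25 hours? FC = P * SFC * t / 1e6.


Formula: FC (tonnes) = P * SFC * t / 1,000,000
Step 1 — P * SFC * t = 3694.0 * 208.3 * 25 = 19236505.0 g
Step 2 — FC (tonnes) = 19236505.0 / 1,000,000 ≈ 19.237 tonnes (5 s.f.)

19.237 tonnes


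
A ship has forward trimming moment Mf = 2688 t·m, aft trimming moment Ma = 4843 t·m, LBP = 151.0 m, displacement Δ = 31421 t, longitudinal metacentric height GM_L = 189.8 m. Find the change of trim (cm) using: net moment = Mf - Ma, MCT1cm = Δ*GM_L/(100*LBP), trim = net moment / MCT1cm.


Formula: net trimming moment = Mf - Ma; MCT1cm = Δ*GM_L/(100*LBP); trim = net moment / MCT1cm
Step 1 — net trimming moment = 2688 - 4843 = -2155 t·m
Step 2 — MCT1cm = 31421 * 189.8 / (100 * 151.0) = 394.9474 t·m/cm
Step 3 — trim = -2155 / 394.9474 ≈ -5.4564 cm (5 s.f.)

-5.4564 cm


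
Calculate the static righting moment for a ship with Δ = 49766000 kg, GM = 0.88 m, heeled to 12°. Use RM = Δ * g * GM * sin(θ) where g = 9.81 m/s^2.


Formula: GZ = GM * sin(theta); RM = disp * g * GZ
Step 1 — GZ = 0.88 * sin(12°) = 0.88 * 0.207912 = 0.182963 m
Step 2 — RM = 49766000 * 9.81 * 0.182963 ≈ 89323000 N·m (5 s.f.)

89323000 N·m


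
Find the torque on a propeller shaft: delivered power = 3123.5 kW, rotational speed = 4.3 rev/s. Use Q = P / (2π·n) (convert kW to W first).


Formula: Q = P_W / (2 * pi * n)
Step 1 — P_W = 3123.5 kW * 1000 = 3123500.0 W
Step 2 — 2 * pi * n = 2 * pi * 4.3 = 27.017697
Step 3 — Q = 3123500.0 / 27.017697 ≈ 115610 N·m (5 s.f.)

115610 N·m


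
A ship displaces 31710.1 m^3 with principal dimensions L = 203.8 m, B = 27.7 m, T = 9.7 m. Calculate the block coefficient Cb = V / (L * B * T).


Formula: Cb = V / (L * B * T)
Step 1 — L * B * T = 203.8 * 27.7 * 9.7 = 54759.022 m^3
Step 2 — Cb = 31710.1 / 54759.022 ≈ 0.57908 (5 s.f.)

0.57908


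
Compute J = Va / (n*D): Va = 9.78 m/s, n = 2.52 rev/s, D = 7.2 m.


Formula: J = Va / (n * D)
Step 1 — n * D = 2.52 * 7.2 = 18.144
Step 2 — J = 9.78 / 18.144 ≈ 0.53902 (5 s.f.)

0.53902


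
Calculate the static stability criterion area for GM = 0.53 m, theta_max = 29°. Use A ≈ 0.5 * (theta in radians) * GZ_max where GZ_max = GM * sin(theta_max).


Formula: GZ_max = GM * sin(theta); Area = 0.5 * theta_rad * GZ_max
Step 1 — GZ_max = 0.53 * sin(29°) = 0.53 * 0.48481 = 0.256949 m
Step 2 — theta_rad = 29 * pi/180 = 0.506145 rad
Step 3 — Area = 0.5 * 0.506145 * 0.256949 ≈ 0.065027 m·rad (5 s.f.)

0.065027 m·rad


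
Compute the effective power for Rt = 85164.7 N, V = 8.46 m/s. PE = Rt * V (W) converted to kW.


Formula: PE = Rt * V / 1000 (kW)
Step 1 — PE (W) = 85164.7 * 8.46 = 720493.362 W
Step 2 — PE (kW) = 720493.362 / 1000 ≈ 720.49 kW (5 s.f.)

720.49 kW


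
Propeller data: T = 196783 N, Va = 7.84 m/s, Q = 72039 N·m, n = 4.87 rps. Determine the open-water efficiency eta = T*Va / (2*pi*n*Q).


Formula: eta = T * Va / (2 * pi * n * Q)
Step 1 — numerator = T * Va = 196783 * 7.84 = 1542778.72
Step 2 — 2 * pi * n = 2 * pi * 4.87 = 30.599112
Step 3 — denominator = 30.599112 * 72039 = 2204329.43
Step 4 — eta = 1542778.72 / 2204329.43 ≈ 0.69989 (5 s.f.)

0.69989


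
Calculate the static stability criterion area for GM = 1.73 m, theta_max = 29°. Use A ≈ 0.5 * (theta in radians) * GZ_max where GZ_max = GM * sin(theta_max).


Formula: GZ_max = GM * sin(theta); Area = 0.5 * theta_rad * GZ_max
Step 1 — GZ_max = 1.73 * sin(29°) = 1.73 * 0.48481 = 0.838721 m
Step 2 — theta_rad = 29 * pi/180 = 0.506145 rad
Step 3 — Area = 0.5 * 0.506145 * 0.838721 ≈ 0.21226 m·rad (5 s.f.)

0.21226 m·rad


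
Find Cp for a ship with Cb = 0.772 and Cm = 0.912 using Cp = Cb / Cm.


Formula: Cp = Cb / Cm
Substituting: Cp = 0.772 / 0.912
Result: Cp ≈ 0.84649 (5 s.f.)

0.84649


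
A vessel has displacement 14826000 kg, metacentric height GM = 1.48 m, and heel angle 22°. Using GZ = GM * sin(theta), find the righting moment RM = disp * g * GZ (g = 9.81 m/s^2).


Formula: GZ = GM * sin(theta); RM = disp * g * GZ
Step 1 — GZ = 1.48 * sin(22°) = 1.48 * 0.374607 = 0.554418 m
Step 2 — RM = 14826000 * 9.81 * 0.554418 ≈ 80636000 N·m (5 s.f.)

80636000 N·m


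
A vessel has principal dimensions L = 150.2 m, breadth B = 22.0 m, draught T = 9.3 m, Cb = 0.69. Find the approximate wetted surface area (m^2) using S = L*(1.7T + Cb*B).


Formula: S = 1.7*L*T + V/T with V = Cb*L*B*T, i.e. S = L * (1.7*T + Cb*B)
Step 1 — 1.7*T = 1.7 * 9.3 = 15.81 m
Step 2 — Cb*B = 0.69 * 22.0 = 15.18 m
Step 3 — 1.7*T + Cb*B = 15.81 + 15.18 = 30.99 m
Step 4 — S = 150.2 * 30.99 ≈ 4654.7 m^2 (5 s.f.)

4654.7 m^2


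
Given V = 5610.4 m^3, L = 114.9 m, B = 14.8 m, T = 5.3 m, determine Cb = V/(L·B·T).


Formula: Cb = V / (L * B * T)
Step 1 — L * B * T = 114.9 * 14.8 * 5.3 = 9012.756 m^3
Step 2 — Cb = 5610.4 / 9012.756 ≈ 0.62250 (5 s.f.)

0.62250


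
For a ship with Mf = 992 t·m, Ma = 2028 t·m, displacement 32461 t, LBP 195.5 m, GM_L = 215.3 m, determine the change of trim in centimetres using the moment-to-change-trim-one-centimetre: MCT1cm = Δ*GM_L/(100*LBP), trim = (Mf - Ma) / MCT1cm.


Formula: net trimming moment = Mf - Ma; MCT1cm = Δ*GM_L/(100*LBP); trim = net moment / MCT1cm
Step 1 — net trimming moment = 992 - 2028 = -1036 t·m
Step 2 — MCT1cm = 32461 * 215.3 / (100 * 195.5) = 357.4861 t·m/cm
Step 3 — trim = -1036 / 357.4861 ≈ -2.8980 cm (5 s.f.)

-2.8980 cm


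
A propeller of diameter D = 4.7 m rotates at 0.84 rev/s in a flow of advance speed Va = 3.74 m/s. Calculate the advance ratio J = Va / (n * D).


Formula: J = Va / (n * D)
Step 1 — n * D = 0.84 * 4.7 = 3.948
Step 2 — J = 3.74 / 3.948 ≈ 0.94732 (5 s.f.)

0.94732


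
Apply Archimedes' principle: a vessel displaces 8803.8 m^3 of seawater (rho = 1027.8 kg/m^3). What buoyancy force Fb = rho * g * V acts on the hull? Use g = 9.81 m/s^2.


Formula: Fb = rho * g * V
Substituting: Fb = 1027.8 * 9.81 * 8803.8
Intermediate: 1027.8 * 9.81 = 10082.718
Result: Fb = 10082.718 * 8803.8 ≈ 88766000 N (5 s.f.)

88766000 N


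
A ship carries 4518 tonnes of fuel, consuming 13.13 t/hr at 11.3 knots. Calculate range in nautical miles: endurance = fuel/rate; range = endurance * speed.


Formula: endurance = fuel / rate; range = endurance * speed
Step 1 — endurance = 4518 / 13.13 = 344.0975 hours
Step 2 — range = 344.0975 * 11.3 ≈ 3888.3 nautical miles (5 s.f.)

3888.3 NM


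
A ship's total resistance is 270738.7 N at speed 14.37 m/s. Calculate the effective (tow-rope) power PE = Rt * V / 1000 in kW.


Formula: PE = Rt * V / 1000 (kW)
Step 1 — PE (W) = 270738.7 * 14.37 = 3890515.119 W
Step 2 — PE (kW) = 3890515.119 / 1000 ≈ 3890.5 kW (5 s.f.)

3890.5 kW


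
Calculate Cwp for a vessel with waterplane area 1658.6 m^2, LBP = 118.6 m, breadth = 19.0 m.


Formula: Cwp = Aw / (L * B)
Step 1 — L * B = 118.6 * 19.0 = 2253.4 m^2
Step 2 — Cwp = 1658.6 / 2253.4 ≈ 0.73604 (5 s.f.)

0.73604


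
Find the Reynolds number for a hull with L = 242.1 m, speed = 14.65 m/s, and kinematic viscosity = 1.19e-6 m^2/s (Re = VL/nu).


Formula: Re = V * L / nu
Step 1 — V * L = 14.65 * 242.1 = 3546.765 m^2/s
Step 2 — Re = 3546.765 / 1.19e-6 = 2.98e+09

2.98e+09


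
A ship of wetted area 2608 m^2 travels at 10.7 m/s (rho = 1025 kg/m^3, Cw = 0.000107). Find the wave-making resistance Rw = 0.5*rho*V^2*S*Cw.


Formula: Rw = 0.5 * rho * V^2 * S * Cw
Step 1 — V^2 = 10.7^2 = 114.49
Step 2 — 0.5 * rho * V^2 = 0.5 * 1025 * 114.49 = 58676.125
Step 3 — Rw = 58676.125 * 2608 * 0.000107 ≈ 16374 N (5 s.f.)

16374 N


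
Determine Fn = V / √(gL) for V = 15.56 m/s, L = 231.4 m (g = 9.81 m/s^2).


Formula: Fn = V / sqrt(g * L)
Step 1 — g * L = 9.81 * 231.4 = 2270.034
Step 2 — sqrt(g * L) = sqrt(2270.034) = 47.644874
Step 3 — Fn = 15.56 / 47.644874 ≈ 0.32658 (5 s.f.)

0.32658


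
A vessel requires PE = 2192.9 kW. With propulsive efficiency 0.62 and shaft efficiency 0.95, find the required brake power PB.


Formula: PB = PE / (eta_D * eta_S)
Step 1 — combined efficiency = eta_D * eta_S = 0.62 * 0.95 = 0.589
Step 2 — PB = 2192.9 / 0.589 ≈ 3723.1 kW (5 s.f.)

3723.1 kW


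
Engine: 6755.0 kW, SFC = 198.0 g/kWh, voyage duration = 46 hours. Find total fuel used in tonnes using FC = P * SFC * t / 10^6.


Formula: FC (tonnes) = P * SFC * t / 1,000,000
Step 1 — P * SFC * t = 6755.0 * 198.0 * 46 = 61524540.0 g
Step 2 — FC (tonnes) = 61524540.0 / 1,000,000 ≈ 61.525 tonnes (5 s.f.)

61.525 tonnes


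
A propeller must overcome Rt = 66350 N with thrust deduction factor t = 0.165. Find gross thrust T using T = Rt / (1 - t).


Formula: T = Rt / (1 - t)
Step 1 — (1 - t) = 1 - 0.165 = 0.835
Step 2 — T = 66350 / 0.835 ≈ 79461 N (5 s.f.)

79461 N


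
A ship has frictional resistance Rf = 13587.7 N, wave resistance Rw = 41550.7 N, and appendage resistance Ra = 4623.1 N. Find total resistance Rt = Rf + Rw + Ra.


Formula: Rt = Rf + Rw + Ra
Substituting: Rt = 13587.7 + 41550.7 + 4623.1
Result: Rt = 59761.5 N

59761.5 N


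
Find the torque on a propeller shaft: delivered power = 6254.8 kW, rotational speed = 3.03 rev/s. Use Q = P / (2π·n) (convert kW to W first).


Formula: Q = P_W / (2 * pi * n)
Step 1 — P_W = 6254.8 kW * 1000 = 6254800.0 W
Step 2 — 2 * pi * n = 2 * pi * 3.03 = 19.038051
Step 3 — Q = 6254800.0 / 19.038051 ≈ 328540 N·m (5 s.f.)

328540 N·m


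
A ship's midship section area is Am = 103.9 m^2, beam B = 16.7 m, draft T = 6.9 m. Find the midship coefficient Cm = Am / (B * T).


Formula: Cm = Am / (B * T)
Step 1 — B * T = 16.7 * 6.9 = 115.23 m^2
Step 2 — Cm = 103.9 / 115.23 ≈ 0.90167 (5 s.f.)

0.90167


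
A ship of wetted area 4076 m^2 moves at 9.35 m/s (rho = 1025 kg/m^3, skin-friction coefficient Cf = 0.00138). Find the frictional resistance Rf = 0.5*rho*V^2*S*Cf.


Formula: Rf = 0.5 * rho * V^2 * S * Cf
Step 1 — V^2 = 9.35^2 = 87.4225
Step 2 — 0.5 * rho * V^2 = 0.5 * 1025 * 87.4225 = 44804.03125
Step 3 — Rf = 44804.03125 * 4076 * 0.00138 ≈ 252020 N (5 s.f.)

252020 N


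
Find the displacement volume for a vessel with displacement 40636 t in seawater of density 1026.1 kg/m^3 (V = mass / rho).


Formula: V = mass / rho
Step 1 — convert tonnes to kg: 40636 t * 1000 = 40636000 kg
Step 2 — V = 40636000 / 1026.1 ≈ 39602 m^3 (5 s.f.)

39602 m^3


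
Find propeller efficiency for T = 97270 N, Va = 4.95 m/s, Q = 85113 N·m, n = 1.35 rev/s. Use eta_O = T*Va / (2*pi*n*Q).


Formula: eta = T * Va / (2 * pi * n * Q)
Step 1 — numerator = T * Va = 97270 * 4.95 = 481486.5
Step 2 — 2 * pi * n = 2 * pi * 1.35 = 8.4823
Step 3 — denominator = 8.4823 * 85113 = 721954.0
Step 4 — eta = 481486.5 / 721954.0 ≈ 0.66692 (5 s.f.)

0.66692


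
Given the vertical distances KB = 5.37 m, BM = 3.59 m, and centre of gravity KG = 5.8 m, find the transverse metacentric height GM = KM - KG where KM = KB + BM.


Formula: GM = KB + BM - KG
Step 1 — KM = KB + BM = 5.37 + 3.59 = 8.96 m
Step 2 — GM = KM - KG = 8.96 - 5.8 = 3.16 m

3.16 m


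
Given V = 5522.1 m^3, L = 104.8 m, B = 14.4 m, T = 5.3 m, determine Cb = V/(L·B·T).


Formula: Cb = V / (L * B * T)
Step 1 — L * B * T = 104.8 * 14.4 * 5.3 = 7998.336 m^3
Step 2 — Cb = 5522.1 / 7998.336 ≈ 0.69041 (5 s.f.)

0.69041


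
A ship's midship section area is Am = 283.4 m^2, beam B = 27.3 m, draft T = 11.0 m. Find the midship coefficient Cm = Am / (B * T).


Formula: Cm = Am / (B * T)
Step 1 — B * T = 27.3 * 11.0 = 300.3 m^2
Step 2 — Cm = 283.4 / 300.3 ≈ 0.94372 (5 s.f.)

0.94372


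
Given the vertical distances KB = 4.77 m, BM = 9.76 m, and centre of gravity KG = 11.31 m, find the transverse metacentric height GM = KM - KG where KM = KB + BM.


Formula: GM = KB + BM - KG
Step 1 — KM = KB + BM = 4.77 + 9.76 = 14.53 m
Step 2 — GM = KM - KG = 14.53 - 11.31 = 3.22 m

3.22 m


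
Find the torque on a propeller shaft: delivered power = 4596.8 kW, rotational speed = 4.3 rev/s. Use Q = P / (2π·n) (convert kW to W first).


Formula: Q = P_W / (2 * pi * n)
Step 1 — P_W = 4596.8 kW * 1000 = 4596800.0 W
Step 2 — 2 * pi * n = 2 * pi * 4.3 = 27.017697
Step 3 — Q = 4596800.0 / 27.017697 ≈ 170140 N·m (5 s.f.)

170140 N·m


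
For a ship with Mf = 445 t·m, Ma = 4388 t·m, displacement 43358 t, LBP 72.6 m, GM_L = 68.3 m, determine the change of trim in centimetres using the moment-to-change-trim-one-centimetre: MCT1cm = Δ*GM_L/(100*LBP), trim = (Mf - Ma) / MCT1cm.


Formula: net trimming moment = Mf - Ma; MCT1cm = Δ*GM_L/(100*LBP); trim = net moment / MCT1cm
Step 1 — net trimming moment = 445 - 4388 = -3943 t·m
Step 2 — MCT1cm = 43358 * 68.3 / (100 * 72.6) = 407.8996 t·m/cm
Step 3 — trim = -3943 / 407.8996 ≈ -9.6666 cm (5 s.f.)

-9.6666 cm


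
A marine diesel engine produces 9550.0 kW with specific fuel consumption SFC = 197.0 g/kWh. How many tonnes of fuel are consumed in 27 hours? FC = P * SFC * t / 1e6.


Formula: FC (tonnes) = P * SFC * t / 1,000,000
Step 1 — P * SFC * t = 9550.0 * 197.0 * 27 = 50796450.0 g
Step 2 — FC (tonnes) = 50796450.0 / 1,000,000 ≈ 50.796 tonnes (5 s.f.)

50.796 tonnes


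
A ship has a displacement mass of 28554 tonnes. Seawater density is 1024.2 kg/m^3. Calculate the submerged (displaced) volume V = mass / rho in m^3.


Formula: V = mass / rho
Step 1 — convert tonnes to kg: 28554 t * 1000 = 28554000 kg
Step 2 — V = 28554000 / 1024.2 ≈ 27879 m^3 (5 s.f.)

27879 m^3


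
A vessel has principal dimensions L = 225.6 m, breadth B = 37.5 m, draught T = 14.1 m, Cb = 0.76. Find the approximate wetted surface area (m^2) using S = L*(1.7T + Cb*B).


Formula: S = 1.7*L*T + V/T with V = Cb*L*B*T, i.e. S = L * (1.7*T + Cb*B)
Step 1 — 1.7*T = 1.7 * 14.1 = 23.97 m
Step 2 — Cb*B = 0.76 * 37.5 = 28.5 m
Step 3 — 1.7*T + Cb*B = 23.97 + 28.5 = 52.47 m
Step 4 — S = 225.6 * 52.47 ≈ 11837 m^2 (5 s.f.)

11837 m^2


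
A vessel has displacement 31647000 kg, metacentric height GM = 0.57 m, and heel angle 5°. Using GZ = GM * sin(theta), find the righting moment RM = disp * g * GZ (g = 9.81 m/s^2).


Formula: GZ = GM * sin(theta); RM = disp * g * GZ
Step 1 — GZ = 0.57 * sin(5°) = 0.57 * 0.087156 = 0.049679 m
Step 2 — RM = 31647000 * 9.81 * 0.049679 ≈ 15423000 N·m (5 s.f.)

15423000 N·m


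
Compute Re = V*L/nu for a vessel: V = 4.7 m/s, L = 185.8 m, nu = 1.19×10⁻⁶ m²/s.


Formula: Re = V * L / nu
Step 1 — V * L = 4.7 * 185.8 = 873.26 m^2/s
Step 2 — Re = 873.26 / 1.19e-6 = 7.34e+08

7.34e+08


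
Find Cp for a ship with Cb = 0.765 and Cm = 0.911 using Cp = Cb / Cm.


Formula: Cp = Cb / Cm
Substituting: Cp = 0.765 / 0.911
Result: Cp ≈ 0.83974 (5 s.f.)

0.83974


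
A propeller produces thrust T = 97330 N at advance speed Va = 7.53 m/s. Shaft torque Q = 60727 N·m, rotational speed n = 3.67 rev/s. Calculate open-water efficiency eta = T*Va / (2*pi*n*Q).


Formula: eta = T * Va / (2 * pi * n * Q)
Step 1 — numerator = T * Va = 97330 * 7.53 = 732894.9
Step 2 — 2 * pi * n = 2 * pi * 3.67 = 23.05929
Step 3 — denominator = 23.05929 * 60727 = 1400321.5
Step 4 — eta = 732894.9 / 1400321.5 ≈ 0.52338 (5 s.f.)

0.52338


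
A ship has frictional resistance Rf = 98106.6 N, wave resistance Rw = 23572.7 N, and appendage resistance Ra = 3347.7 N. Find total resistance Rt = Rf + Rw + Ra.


Formula: Rt = Rf + Rw + Ra
Substituting: Rt = 98106.6 + 23572.7 + 3347.7
Result: Rt = 125027.0 N

125027.0 N


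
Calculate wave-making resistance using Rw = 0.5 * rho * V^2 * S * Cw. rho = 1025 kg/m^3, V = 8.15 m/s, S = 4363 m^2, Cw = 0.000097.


Formula: Rw = 0.5 * rho * V^2 * S * Cw
Step 1 — V^2 = 8.15^2 = 66.4225
Step 2 — 0.5 * rho * V^2 = 0.5 * 1025 * 66.4225 = 34041.53125
Step 3 — Rw = 34041.53125 * 4363 * 0.000097 ≈ 14407 N (5 s.f.)

14407 N


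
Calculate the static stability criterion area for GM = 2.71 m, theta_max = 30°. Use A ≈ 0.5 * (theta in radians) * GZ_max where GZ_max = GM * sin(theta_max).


Formula: GZ_max = GM * sin(theta); Area = 0.5 * theta_rad * GZ_max
Step 1 — GZ_max = 2.71 * sin(30°) = 2.71 * 0.5 = 1.355 m
Step 2 — theta_rad = 30 * pi/180 = 0.523599 rad
Step 3 — Area = 0.5 * 0.523599 * 1.355 ≈ 0.35474 m·rad (5 s.f.)

0.35474 m·rad


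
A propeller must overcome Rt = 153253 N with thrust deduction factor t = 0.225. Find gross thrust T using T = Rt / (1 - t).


Formula: T = Rt / (1 - t)
Step 1 — (1 - t) = 1 - 0.225 = 0.775
Step 2 — T = 153253 / 0.775 ≈ 197750 N (5 s.f.)

197750 N


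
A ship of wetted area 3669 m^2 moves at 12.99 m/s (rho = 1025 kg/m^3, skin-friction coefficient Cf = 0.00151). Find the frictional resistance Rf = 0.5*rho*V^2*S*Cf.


Formula: Rf = 0.5 * rho * V^2 * S * Cf
Step 1 — V^2 = 12.99^2 = 168.7401
Step 2 — 0.5 * rho * V^2 = 0.5 * 1025 * 168.7401 = 86479.30125
Step 3 — Rf = 86479.30125 * 3669 * 0.00151 ≈ 479110 N (5 s.f.)

479110 N


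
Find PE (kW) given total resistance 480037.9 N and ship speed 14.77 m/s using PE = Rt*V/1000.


Formula: PE = Rt * V / 1000 (kW)
Step 1 — PE (W) = 480037.9 * 14.77 = 7090159.783 W
Step 2 — PE (kW) = 7090159.783 / 1000 ≈ 7090.2 kW (5 s.f.)

7090.2 kW


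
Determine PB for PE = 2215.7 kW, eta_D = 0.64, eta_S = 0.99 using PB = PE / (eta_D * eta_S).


Formula: PB = PE / (eta_D * eta_S)
Step 1 — combined efficiency = eta_D * eta_S = 0.64 * 0.99 = 0.6336
Step 2 — PB = 2215.7 / 0.6336 ≈ 3497.0 kW (5 s.f.)

3497.0 kW


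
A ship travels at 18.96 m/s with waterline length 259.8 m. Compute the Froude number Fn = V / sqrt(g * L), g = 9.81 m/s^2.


Formula: Fn = V / sqrt(g * L)
Step 1 — g * L = 9.81 * 259.8 = 2548.638
Step 2 — sqrt(g * L) = sqrt(2548.638) = 50.484037
Step 3 — Fn = 18.96 / 50.484037 ≈ 0.37556 (5 s.f.)

0.37556


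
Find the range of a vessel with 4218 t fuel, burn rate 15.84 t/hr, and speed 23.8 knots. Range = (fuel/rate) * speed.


Formula: endurance = fuel / rate; range = endurance * speed
Step 1 — endurance = 4218 / 15.84 = 266.2879 hours
Step 2 — range = 266.2879 * 23.8 ≈ 6337.7 nautical miles (5 s.f.)

6337.7 NM


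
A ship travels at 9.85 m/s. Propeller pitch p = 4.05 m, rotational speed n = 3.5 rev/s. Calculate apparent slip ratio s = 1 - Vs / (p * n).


Formula: s = 1 - Vs / (p * n)
Step 1 — p * n = 4.05 * 3.5 = 14.175
Step 2 — Vs / (p*n) = 9.85 / 14.175 = 0.694885 (6 d.p.)
Step 3 — s = 1 - 0.694885 = 0.305115

0.305115


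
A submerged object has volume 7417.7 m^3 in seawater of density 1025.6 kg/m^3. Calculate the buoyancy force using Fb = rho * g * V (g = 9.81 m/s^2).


Formula: Fb = rho * g * V
Substituting: Fb = 1025.6 * 9.81 * 7417.7
Intermediate: 1025.6 * 9.81 = 10061.136
Result: Fb = 10061.136 * 7417.7 ≈ 74630000 N (5 s.f.)

74630000 N


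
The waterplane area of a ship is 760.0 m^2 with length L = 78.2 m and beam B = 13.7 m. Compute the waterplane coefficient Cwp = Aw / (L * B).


Formula: Cwp = Aw / (L * B)
Step 1 — L * B = 78.2 * 13.7 = 1071.34 m^2
Step 2 — Cwp = 760.0 / 1071.34 ≈ 0.70939 (5 s.f.)

0.70939


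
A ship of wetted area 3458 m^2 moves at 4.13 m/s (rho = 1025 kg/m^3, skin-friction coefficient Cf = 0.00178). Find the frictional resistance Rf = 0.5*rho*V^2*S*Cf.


Formula: Rf = 0.5 * rho * V^2 * S * Cf
Step 1 — V^2 = 4.13^2 = 17.0569
Step 2 — 0.5 * rho * V^2 = 0.5 * 1025 * 17.0569 = 8741.66125
Step 3 — Rf = 8741.66125 * 3458 * 0.00178 ≈ 53807 N (5 s.f.)

53807 N


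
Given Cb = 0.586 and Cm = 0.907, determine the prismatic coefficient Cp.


Formula: Cp = Cb / Cm
Substituting: Cp = 0.586 / 0.907
Result: Cp ≈ 0.64609 (5 s.f.)

0.64609


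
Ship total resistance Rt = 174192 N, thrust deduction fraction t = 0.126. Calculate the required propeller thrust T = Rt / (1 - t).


Formula: T = Rt / (1 - t)
Step 1 — (1 - t) = 1 - 0.126 = 0.874
Step 2 — T = 174192 / 0.874 ≈ 199300 N (5 s.f.)

199300 N


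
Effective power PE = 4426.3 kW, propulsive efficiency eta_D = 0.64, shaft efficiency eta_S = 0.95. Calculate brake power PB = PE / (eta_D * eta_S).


Formula: PB = PE / (eta_D * eta_S)
Step 1 — combined efficiency = eta_D * eta_S = 0.64 * 0.95 = 0.608
Step 2 — PB = 4426.3 / 0.608 ≈ 7280.1 kW (5 s.f.)

7280.1 kW


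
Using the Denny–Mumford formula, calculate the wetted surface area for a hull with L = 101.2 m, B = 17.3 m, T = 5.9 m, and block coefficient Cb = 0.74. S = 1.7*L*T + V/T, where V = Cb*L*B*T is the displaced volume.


Formula: S = 1.7*L*T + V/T with V = Cb*L*B*T, i.e. S = L * (1.7*T + Cb*B)
Step 1 — 1.7*T = 1.7 * 5.9 = 10.03 m
Step 2 — Cb*B = 0.74 * 17.3 = 12.802 m
Step 3 — 1.7*T + Cb*B = 10.03 + 12.802 = 22.832 m
Step 4 — S = 101.2 * 22.832 ≈ 2310.6 m^2 (5 s.f.)

2310.6 m^2


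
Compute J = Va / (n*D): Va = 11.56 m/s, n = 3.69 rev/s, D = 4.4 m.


Formula: J = Va / (n * D)
Step 1 — n * D = 3.69 * 4.4 = 16.236
Step 2 — J = 11.56 / 16.236 ≈ 0.71200 (5 s.f.)

0.71200


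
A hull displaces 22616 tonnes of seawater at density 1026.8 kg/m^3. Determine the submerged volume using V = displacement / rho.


Formula: V = mass / rho
Step 1 — convert tonnes to kg: 22616 t * 1000 = 22616000 kg
Step 2 — V = 22616000 / 1026.8 ≈ 22026 m^3 (5 s.f.)

22026 m^3


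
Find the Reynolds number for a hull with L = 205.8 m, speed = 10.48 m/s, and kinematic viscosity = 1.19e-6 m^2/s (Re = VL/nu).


Formula: Re = V * L / nu
Step 1 — V * L = 10.48 * 205.8 = 2156.784 m^2/s
Step 2 — Re = 2156.784 / 1.19e-6 = 1.81e+09

1.81e+09


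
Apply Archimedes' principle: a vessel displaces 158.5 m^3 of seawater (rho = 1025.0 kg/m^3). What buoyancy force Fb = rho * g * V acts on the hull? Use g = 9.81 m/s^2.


Formula: Fb = rho * g * V
Substituting: Fb = 1025.0 * 9.81 * 158.5
Intermediate: 1025.0 * 9.81 = 10055.25
Result: Fb = 10055.25 * 158.5 ≈ 1593800 N (5 s.f.)

1593800 N


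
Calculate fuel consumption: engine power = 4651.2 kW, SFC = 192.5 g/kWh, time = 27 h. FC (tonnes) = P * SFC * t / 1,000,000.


Formula: FC (tonnes) = P * SFC * t / 1,000,000
Step 1 — P * SFC * t = 4651.2 * 192.5 * 27 = 24174612.0 g
Step 2 — FC (tonnes) = 24174612.0 / 1,000,000 ≈ 24.175 tonnes (5 s.f.)

24.175 tonnes


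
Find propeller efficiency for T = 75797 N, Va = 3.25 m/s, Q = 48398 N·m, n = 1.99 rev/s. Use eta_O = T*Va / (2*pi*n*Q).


Formula: eta = T * Va / (2 * pi * n * Q)
Step 1 — numerator = T * Va = 75797 * 3.25 = 246340.25
Step 2 — 2 * pi * n = 2 * pi * 1.99 = 12.503539
Step 3 — denominator = 12.503539 * 48398 = 605146.28
Step 4 — eta = 246340.25 / 605146.28 ≈ 0.40708 (5 s.f.)

0.40708


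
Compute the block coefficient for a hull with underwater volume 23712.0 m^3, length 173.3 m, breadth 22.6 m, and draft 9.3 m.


Formula: Cb = V / (L * B * T)
Step 1 — L * B * T = 173.3 * 22.6 * 9.3 = 36424.194 m^3
Step 2 — Cb = 23712.0 / 36424.194 ≈ 0.65100 (5 s.f.)

0.65100


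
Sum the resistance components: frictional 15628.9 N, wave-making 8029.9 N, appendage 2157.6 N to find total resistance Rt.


Formula: Rt = Rf + Rw + Ra
Substituting: Rt = 15628.9 + 8029.9 + 2157.6
Result: Rt = 25816.4 N

25816.4 N


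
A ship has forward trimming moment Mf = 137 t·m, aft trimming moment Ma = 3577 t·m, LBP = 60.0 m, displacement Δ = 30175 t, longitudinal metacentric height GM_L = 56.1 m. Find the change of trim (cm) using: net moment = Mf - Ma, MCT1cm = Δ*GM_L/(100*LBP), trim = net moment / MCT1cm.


Formula: net trimming moment = Mf - Ma; MCT1cm = Δ*GM_L/(100*LBP); trim = net moment / MCT1cm
Step 1 — net trimming moment = 137 - 3577 = -3440 t·m
Step 2 — MCT1cm = 30175 * 56.1 / (100 * 60.0) = 282.1363 t·m/cm
Step 3 — trim = -3440 / 282.1363 ≈ -12.193 cm (5 s.f.)

-12.193 cm


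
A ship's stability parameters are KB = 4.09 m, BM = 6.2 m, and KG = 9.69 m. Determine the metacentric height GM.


Formula: GM = KB + BM - KG
Step 1 — KM = KB + BM = 4.09 + 6.2 = 10.29 m
Step 2 — GM = KM - KG = 10.29 - 9.69 = 0.6 m

0.6 m


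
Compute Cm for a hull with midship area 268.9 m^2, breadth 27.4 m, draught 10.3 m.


Formula: Cm = Am / (B * T)
Step 1 — B * T = 27.4 * 10.3 = 282.22 m^2
Step 2 — Cm = 268.9 / 282.22 ≈ 0.95280 (5 s.f.)

0.95280


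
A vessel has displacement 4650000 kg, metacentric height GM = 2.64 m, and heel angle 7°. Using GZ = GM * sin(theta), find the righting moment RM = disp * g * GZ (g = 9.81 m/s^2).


Formula: GZ = GM * sin(theta); RM = disp * g * GZ
Step 1 — GZ = 2.64 * sin(7°) = 2.64 * 0.121869 = 0.321734 m
Step 2 — RM = 4650000 * 9.81 * 0.321734 ≈ 14676000 N·m (5 s.f.)

14676000 N·m


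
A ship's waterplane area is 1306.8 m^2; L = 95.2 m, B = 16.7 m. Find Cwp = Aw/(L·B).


Formula: Cwp = Aw / (L * B)
Step 1 — L * B = 95.2 * 16.7 = 1589.84 m^2
Step 2 — Cwp = 1306.8 / 1589.84 ≈ 0.82197 (5 s.f.)

0.82197


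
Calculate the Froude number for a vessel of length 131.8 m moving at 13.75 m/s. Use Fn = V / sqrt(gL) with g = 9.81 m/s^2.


Formula: Fn = V / sqrt(g * L)
Step 1 — g * L = 9.81 * 131.8 = 1292.958
Step 2 — sqrt(g * L) = sqrt(1292.958) = 35.957725
Step 3 — Fn = 13.75 / 35.957725 ≈ 0.38239 (5 s.f.)

0.38239


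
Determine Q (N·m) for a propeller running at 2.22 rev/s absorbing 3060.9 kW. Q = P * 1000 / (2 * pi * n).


Formula: Q = P_W / (2 * pi * n)
Step 1 — P_W = 3060.9 kW * 1000 = 3060900.0 W
Step 2 — 2 * pi * n = 2 * pi * 2.22 = 13.948671
Step 3 — Q = 3060900.0 / 13.948671 ≈ 219440 N·m (5 s.f.)

219440 N·m


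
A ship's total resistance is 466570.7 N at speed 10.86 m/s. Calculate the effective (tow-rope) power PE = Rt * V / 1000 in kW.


Formula: PE = Rt * V / 1000 (kW)
Step 1 — PE (W) = 466570.7 * 10.86 = 5066957.802 W
Step 2 — PE (kW) = 5066957.802 / 1000 ≈ 5067.0 kW (5 s.f.)

5067.0 kW


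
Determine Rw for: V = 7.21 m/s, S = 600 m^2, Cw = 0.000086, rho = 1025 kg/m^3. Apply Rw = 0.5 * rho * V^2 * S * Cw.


Formula: Rw = 0.5 * rho * V^2 * S * Cw
Step 1 — V^2 = 7.21^2 = 51.9841
Step 2 — 0.5 * rho * V^2 = 0.5 * 1025 * 51.9841 = 26641.85125
Step 3 — Rw = 26641.85125 * 600 * 0.000086 ≈ 1374.7 N (5 s.f.)

1374.7 N


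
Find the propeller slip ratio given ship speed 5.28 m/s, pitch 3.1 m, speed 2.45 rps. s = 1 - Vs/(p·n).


Formula: s = 1 - Vs / (p * n)
Step 1 — p * n = 3.1 * 2.45 = 7.595
Step 2 — Vs / (p*n) = 5.28 / 7.595 = 0.695194 (6 d.p.)
Step 3 — s = 1 - 0.695194 = 0.304806

0.304806


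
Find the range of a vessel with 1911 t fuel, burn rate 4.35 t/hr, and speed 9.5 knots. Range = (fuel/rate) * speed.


Formula: endurance = fuel / rate; range = endurance * speed
Step 1 — endurance = 1911 / 4.35 = 439.3103 hours
Step 2 — range = 439.3103 * 9.5 ≈ 4173.4 nautical miles (5 s.f.)

4173.4 NM


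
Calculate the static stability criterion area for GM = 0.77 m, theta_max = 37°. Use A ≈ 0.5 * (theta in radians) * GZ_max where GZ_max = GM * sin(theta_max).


Formula: GZ_max = GM * sin(theta); Area = 0.5 * theta_rad * GZ_max
Step 1 — GZ_max = 0.77 * sin(37°) = 0.77 * 0.601815 = 0.463398 m
Step 2 — theta_rad = 37 * pi/180 = 0.645772 rad
Step 3 — Area = 0.5 * 0.645772 * 0.463398 ≈ 0.14962 m·rad (5 s.f.)

0.14962 m·rad


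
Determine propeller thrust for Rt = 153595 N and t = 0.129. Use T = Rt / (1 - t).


Formula: T = Rt / (1 - t)
Step 1 — (1 - t) = 1 - 0.129 = 0.871
Step 2 — T = 153595 / 0.871 ≈ 176340 N (5 s.f.)

176340 N


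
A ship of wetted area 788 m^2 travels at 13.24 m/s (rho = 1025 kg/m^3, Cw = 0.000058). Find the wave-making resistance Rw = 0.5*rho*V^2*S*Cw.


Formula: Rw = 0.5 * rho * V^2 * S * Cw
Step 1 — V^2 = 13.24^2 = 175.2976
Step 2 — 0.5 * rho * V^2 = 0.5 * 1025 * 175.2976 = 89840.02
Step 3 — Rw = 89840.02 * 788 * 0.000058 ≈ 4106.0 N (5 s.f.)

4106.0 N


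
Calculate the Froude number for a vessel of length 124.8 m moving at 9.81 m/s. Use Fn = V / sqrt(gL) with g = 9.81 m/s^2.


Formula: Fn = V / sqrt(g * L)
Step 1 — g * L = 9.81 * 124.8 = 1224.288
Step 2 — sqrt(g * L) = sqrt(1224.288) = 34.989827
Step 3 — Fn = 9.81 / 34.989827 ≈ 0.28037 (5 s.f.)

0.28037


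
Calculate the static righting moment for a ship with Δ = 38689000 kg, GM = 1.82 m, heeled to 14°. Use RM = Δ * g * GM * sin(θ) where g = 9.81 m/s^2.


Formula: GZ = GM * sin(theta); RM = disp * g * GZ
Step 1 — GZ = 1.82 * sin(14°) = 1.82 * 0.241922 = 0.440298 m
Step 2 — RM = 38689000 * 9.81 * 0.440298 ≈ 167110000 N·m (5 s.f.)

167110000 N·m


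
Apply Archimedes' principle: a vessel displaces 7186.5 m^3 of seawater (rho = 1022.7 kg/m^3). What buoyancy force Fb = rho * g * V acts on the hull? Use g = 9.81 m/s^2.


Formula: Fb = rho * g * V
Substituting: Fb = 1022.7 * 9.81 * 7186.5
Intermediate: 1022.7 * 9.81 = 10032.687
Result: Fb = 10032.687 * 7186.5 ≈ 72100000 N (5 s.f.)

72100000 N


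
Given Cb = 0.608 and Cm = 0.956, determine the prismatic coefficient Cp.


Formula: Cp = Cb / Cm
Substituting: Cp = 0.608 / 0.956
Result: Cp ≈ 0.63598 (5 s.f.)

0.63598


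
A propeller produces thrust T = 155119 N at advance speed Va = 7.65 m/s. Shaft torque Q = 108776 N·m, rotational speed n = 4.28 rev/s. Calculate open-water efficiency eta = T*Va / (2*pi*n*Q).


Formula: eta = T * Va / (2 * pi * n * Q)
Step 1 — numerator = T * Va = 155119 * 7.65 = 1186660.35
Step 2 — 2 * pi * n = 2 * pi * 4.28 = 26.892033
Step 3 — denominator = 26.892033 * 108776 = 2925207.78
Step 4 — eta = 1186660.35 / 2925207.78 ≈ 0.40567 (5 s.f.)

0.40567


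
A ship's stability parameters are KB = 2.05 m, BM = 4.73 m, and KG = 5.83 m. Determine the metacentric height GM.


Formula: GM = KB + BM - KG
Step 1 — KM = KB + BM = 2.05 + 4.73 = 6.78 m
Step 2 — GM = KM - KG = 6.78 - 5.83 = 0.95 m

0.95 m


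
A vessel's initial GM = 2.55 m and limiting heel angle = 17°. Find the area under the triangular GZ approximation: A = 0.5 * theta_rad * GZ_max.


Formula: GZ_max = GM * sin(theta); Area = 0.5 * theta_rad * GZ_max
Step 1 — GZ_max = 2.55 * sin(17°) = 2.55 * 0.292372 = 0.745549 m
Step 2 — theta_rad = 17 * pi/180 = 0.296706 rad
Step 3 — Area = 0.5 * 0.296706 * 0.745549 ≈ 0.11060 m·rad (5 s.f.)

0.11060 m·rad


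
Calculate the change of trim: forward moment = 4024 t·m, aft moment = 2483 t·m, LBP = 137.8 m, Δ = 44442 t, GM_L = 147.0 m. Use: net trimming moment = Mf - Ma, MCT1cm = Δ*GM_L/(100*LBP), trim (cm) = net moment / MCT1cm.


Formula: net trimming moment = Mf - Ma; MCT1cm = Δ*GM_L/(100*LBP); trim = net moment / MCT1cm
Step 1 — net trimming moment = 4024 - 2483 = 1541 t·m
Step 2 — MCT1cm = 44442 * 147.0 / (100 * 137.8) = 474.091 t·m/cm
Step 3 — trim = 1541 / 474.091 ≈ 3.2504 cm (5 s.f.)

3.2504 cm


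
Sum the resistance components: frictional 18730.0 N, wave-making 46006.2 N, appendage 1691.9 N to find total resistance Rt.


Formula: Rt = Rf + Rw + Ra
Substituting: Rt = 18730.0 + 46006.2 + 1691.9
Result: Rt = 66428.1 N

66428.1 N


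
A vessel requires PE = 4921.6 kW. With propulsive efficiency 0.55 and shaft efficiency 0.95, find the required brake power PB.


Formula: PB = PE / (eta_D * eta_S)
Step 1 — combined efficiency = eta_D * eta_S = 0.55 * 0.95 = 0.5225
Step 2 — PB = 4921.6 / 0.5225 ≈ 9419.3 kW (5 s.f.)

9419.3 kW


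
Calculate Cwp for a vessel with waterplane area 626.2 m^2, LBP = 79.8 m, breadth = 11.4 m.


Formula: Cwp = Aw / (L * B)
Step 1 — L * B = 79.8 * 11.4 = 909.72 m^2
Step 2 — Cwp = 626.2 / 909.72 ≈ 0.68834 (5 s.f.)

0.68834


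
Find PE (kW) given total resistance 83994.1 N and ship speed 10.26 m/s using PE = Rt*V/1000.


Formula: PE = Rt * V / 1000 (kW)
Step 1 — PE (W) = 83994.1 * 10.26 = 861779.466 W
Step 2 — PE (kW) = 861779.466 / 1000 ≈ 861.78 kW (5 s.f.)

861.78 kW


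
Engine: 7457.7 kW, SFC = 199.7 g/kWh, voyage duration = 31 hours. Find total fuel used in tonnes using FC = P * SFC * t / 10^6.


Formula: FC (tonnes) = P * SFC * t / 1,000,000
Step 1 — P * SFC * t = 7457.7 * 199.7 * 31 = 46168383.39 g
Step 2 — FC (tonnes) = 46168383.39 / 1,000,000 ≈ 46.168 tonnes (5 s.f.)

46.168 tonnes


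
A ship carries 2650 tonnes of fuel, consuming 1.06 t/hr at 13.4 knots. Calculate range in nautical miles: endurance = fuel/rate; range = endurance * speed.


Formula: endurance = fuel / rate; range = endurance * speed
Step 1 — endurance = 2650 / 1.06 = 2500.0 hours
Step 2 — range = 2500.0 * 13.4 ≈ 33500 nautical miles (5 s.f.)

33500 NM


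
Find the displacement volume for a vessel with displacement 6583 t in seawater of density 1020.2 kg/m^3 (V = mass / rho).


Formula: V = mass / rho
Step 1 — convert tonnes to kg: 6583 t * 1000 = 6583000 kg
Step 2 — V = 6583000 / 1020.2 ≈ 6452.7 m^3 (5 s.f.)

6452.7 m^3


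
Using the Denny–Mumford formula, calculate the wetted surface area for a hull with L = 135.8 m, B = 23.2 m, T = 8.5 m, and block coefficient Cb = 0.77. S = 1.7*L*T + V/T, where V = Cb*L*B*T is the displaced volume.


Formula: S = 1.7*L*T + V/T with V = Cb*L*B*T, i.e. S = L * (1.7*T + Cb*B)
Step 1 — 1.7*T = 1.7 * 8.5 = 14.45 m
Step 2 — Cb*B = 0.77 * 23.2 = 17.864 m
Step 3 — 1.7*T + Cb*B = 14.45 + 17.864 = 32.314 m
Step 4 — S = 135.8 * 32.314 ≈ 4388.2 m^2 (5 s.f.)

4388.2 m^2


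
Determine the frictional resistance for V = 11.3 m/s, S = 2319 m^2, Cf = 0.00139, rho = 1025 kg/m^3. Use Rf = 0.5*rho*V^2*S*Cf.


Formula: Rf = 0.5 * rho * V^2 * S * Cf
Step 1 — V^2 = 11.3^2 = 127.69
Step 2 — 0.5 * rho * V^2 = 0.5 * 1025 * 127.69 = 65441.125
Step 3 — Rf = 65441.125 * 2319 * 0.00139 ≈ 210940 N (5 s.f.)

210940 N


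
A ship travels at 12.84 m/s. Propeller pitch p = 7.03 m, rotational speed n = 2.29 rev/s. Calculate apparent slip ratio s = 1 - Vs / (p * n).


Formula: s = 1 - Vs / (p * n)
Step 1 — p * n = 7.03 * 2.29 = 16.0987
Step 2 — Vs / (p*n) = 12.84 / 16.0987 = 0.79758 (6 d.p.)
Step 3 — s = 1 - 0.79758 = 0.20242

0.20242


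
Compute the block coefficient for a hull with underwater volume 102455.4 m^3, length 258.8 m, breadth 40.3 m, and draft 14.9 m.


Formula: Cb = V / (L * B * T)
Step 1 — L * B * T = 258.8 * 40.3 * 14.9 = 155401.636 m^3
Step 2 — Cb = 102455.4 / 155401.636 ≈ 0.65929 (5 s.f.)

0.65929


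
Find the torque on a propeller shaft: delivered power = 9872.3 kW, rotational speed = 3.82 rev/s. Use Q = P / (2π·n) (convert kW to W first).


Formula: Q = P_W / (2 * pi * n)
Step 1 — P_W = 9872.3 kW * 1000 = 9872300.0 W
Step 2 — 2 * pi * n = 2 * pi * 3.82 = 24.001768
Step 3 — Q = 9872300.0 / 24.001768 ≈ 411320 N·m (5 s.f.)

411320 N·m


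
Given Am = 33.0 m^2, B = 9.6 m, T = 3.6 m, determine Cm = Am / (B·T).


Formula: Cm = Am / (B * T)
Step 1 — B * T = 9.6 * 3.6 = 34.56 m^2
Step 2 — Cm = 33.0 / 34.56 ≈ 0.95486 (5 s.f.)

0.95486


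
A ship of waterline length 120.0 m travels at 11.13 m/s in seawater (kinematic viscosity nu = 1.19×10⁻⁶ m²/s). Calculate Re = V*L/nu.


Formula: Re = V * L / nu
Step 1 — V * L = 11.13 * 120.0 = 1335.6 m^2/s
Step 2 — Re = 1335.6 / 1.19e-6 = 1.12e+09

1.12e+09


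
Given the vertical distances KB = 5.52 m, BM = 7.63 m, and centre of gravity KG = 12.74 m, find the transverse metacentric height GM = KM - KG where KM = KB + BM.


Formula: GM = KB + BM - KG
Step 1 — KM = KB + BM = 5.52 + 7.63 = 13.15 m
Step 2 — GM = KM - KG = 13.15 - 12.74 = 0.41 m

0.41 m


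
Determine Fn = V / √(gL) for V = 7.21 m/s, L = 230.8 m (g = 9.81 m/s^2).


Formula: Fn = V / sqrt(g * L)
Step 1 — g * L = 9.81 * 230.8 = 2264.148
Step 2 — sqrt(g * L) = sqrt(2264.148) = 47.583064
Step 3 — Fn = 7.21 / 47.583064 ≈ 0.15152 (5 s.f.)

0.15152


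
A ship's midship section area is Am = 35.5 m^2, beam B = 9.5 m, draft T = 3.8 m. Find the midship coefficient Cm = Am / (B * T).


Formula: Cm = Am / (B * T)
Step 1 — B * T = 9.5 * 3.8 = 36.1 m^2
Step 2 — Cm = 35.5 / 36.1 ≈ 0.98338 (5 s.f.)

0.98338


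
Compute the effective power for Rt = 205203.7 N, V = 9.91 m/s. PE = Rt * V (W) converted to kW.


Formula: PE = Rt * V / 1000 (kW)
Step 1 — PE (W) = 205203.7 * 9.91 = 2033568.667 W
Step 2 — PE (kW) = 2033568.667 / 1000 ≈ 2033.6 kW (5 s.f.)

2033.6 kW


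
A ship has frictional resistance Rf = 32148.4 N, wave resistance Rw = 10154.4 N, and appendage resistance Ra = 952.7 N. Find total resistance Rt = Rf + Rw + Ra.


Formula: Rt = Rf + Rw + Ra
Substituting: Rt = 32148.4 + 10154.4 + 952.7
Result: Rt = 43255.5 N

43255.5 N


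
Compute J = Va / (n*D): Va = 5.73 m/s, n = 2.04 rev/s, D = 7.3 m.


Formula: J = Va / (n * D)
Step 1 — n * D = 2.04 * 7.3 = 14.892
Step 2 — J = 5.73 / 14.892 ≈ 0.38477 (5 s.f.)

0.38477


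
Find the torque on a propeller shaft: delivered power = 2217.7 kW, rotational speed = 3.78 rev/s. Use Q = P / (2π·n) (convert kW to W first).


Formula: Q = P_W / (2 * pi * n)
Step 1 — P_W = 2217.7 kW * 1000 = 2217700.0 W
Step 2 — 2 * pi * n = 2 * pi * 3.78 = 23.75044
Step 3 — Q = 2217700.0 / 23.75044 ≈ 93375 N·m (5 s.f.)

93375 N·m


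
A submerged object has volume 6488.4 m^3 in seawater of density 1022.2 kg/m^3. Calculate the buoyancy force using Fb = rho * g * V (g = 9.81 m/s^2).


Formula: Fb = rho * g * V
Substituting: Fb = 1022.2 * 9.81 * 6488.4
Intermediate: 1022.2 * 9.81 = 10027.782
Result: Fb = 10027.782 * 6488.4 ≈ 65064000 N (5 s.f.)

65064000 N


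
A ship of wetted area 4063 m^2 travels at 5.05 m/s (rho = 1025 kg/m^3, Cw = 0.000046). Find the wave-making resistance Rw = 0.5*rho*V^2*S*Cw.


Formula: Rw = 0.5 * rho * V^2 * S * Cw
Step 1 — V^2 = 5.05^2 = 25.5025
Step 2 — 0.5 * rho * V^2 = 0.5 * 1025 * 25.5025 = 13070.03125
Step 3 — Rw = 13070.03125 * 4063 * 0.000046 ≈ 2442.8 N (5 s.f.)

2442.8 N


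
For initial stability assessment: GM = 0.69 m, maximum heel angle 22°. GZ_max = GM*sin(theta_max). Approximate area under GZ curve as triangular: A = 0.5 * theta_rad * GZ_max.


Formula: GZ_max = GM * sin(theta); Area = 0.5 * theta_rad * GZ_max
Step 1 — GZ_max = 0.69 * sin(22°) = 0.69 * 0.374607 = 0.258479 m
Step 2 — theta_rad = 22 * pi/180 = 0.383972 rad
Step 3 — Area = 0.5 * 0.383972 * 0.258479 ≈ 0.049624 m·rad (5 s.f.)

0.049624 m·rad


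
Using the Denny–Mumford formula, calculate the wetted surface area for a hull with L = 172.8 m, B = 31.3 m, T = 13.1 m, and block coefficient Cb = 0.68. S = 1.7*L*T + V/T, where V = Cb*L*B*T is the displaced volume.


Formula: S = 1.7*L*T + V/T with V = Cb*L*B*T, i.e. S = L * (1.7*T + Cb*B)
Step 1 — 1.7*T = 1.7 * 13.1 = 22.27 m
Step 2 — Cb*B = 0.68 * 31.3 = 21.284 m
Step 3 — 1.7*T + Cb*B = 22.27 + 21.284 = 43.554 m
Step 4 — S = 172.8 * 43.554 ≈ 7526.1 m^2 (5 s.f.)

7526.1 m^2


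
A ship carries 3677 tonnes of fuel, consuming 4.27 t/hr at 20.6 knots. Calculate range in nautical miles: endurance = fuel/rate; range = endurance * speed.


Formula: endurance = fuel / rate; range = endurance * speed
Step 1 — endurance = 3677 / 4.27 = 861.1241 hours
Step 2 — range = 861.1241 * 20.6 ≈ 17739 nautical miles (5 s.f.)

17739 NM


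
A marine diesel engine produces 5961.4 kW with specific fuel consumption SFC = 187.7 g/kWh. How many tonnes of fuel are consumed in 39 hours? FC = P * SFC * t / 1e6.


Formula: FC (tonnes) = P * SFC * t / 1,000,000
Step 1 — P * SFC * t = 5961.4 * 187.7 * 39 = 43639236.42 g
Step 2 — FC (tonnes) = 43639236.42 / 1,000,000 ≈ 43.639 tonnes (5 s.f.)

43.639 tonnes
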